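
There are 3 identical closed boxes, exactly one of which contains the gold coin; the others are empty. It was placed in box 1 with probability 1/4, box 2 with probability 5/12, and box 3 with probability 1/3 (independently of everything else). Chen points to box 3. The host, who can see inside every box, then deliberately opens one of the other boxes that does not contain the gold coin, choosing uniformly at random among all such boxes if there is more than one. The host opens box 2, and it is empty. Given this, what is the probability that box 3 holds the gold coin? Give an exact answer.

2/5

Apply Bayes' rule, conditioning on where the gold coin actually is.
If it is in box 1 (prior 1/4): the host has no choice, probability 1; weight (1/4)·1 = 1/4.
If it is in box 2 (prior 5/12): the host opened box 2, so this case is ruled out; weight (5/12)·0 = 0.
If it is in box 3 (prior 1/3): the host has 2 equally likely choices, so probability 1/2; weight (1/3)·(1/2) = 1/6.
The weights sum to 5/12.
So P(the gold coin in box 3 | the host opened box 2) = (1/6) / (5/12) = 2/5.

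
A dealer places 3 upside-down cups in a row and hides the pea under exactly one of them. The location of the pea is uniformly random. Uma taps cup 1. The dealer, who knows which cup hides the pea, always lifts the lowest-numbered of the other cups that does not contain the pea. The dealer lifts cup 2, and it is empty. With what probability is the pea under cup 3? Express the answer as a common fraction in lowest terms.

Consider each possible location of the pea in turn.
If it is under either of cups 1 and 3 (prior 1/3 each): cup 2 is the lowest-numbered option available, probability 1; weight (1/3)·1 = 1/3 each.
If it is under cup 2 (prior 1/3): the dealer opened cup 2, so this case is ruled out; weight (1/3)·0 = 0.
The weights sum to 2/3.
So P(the pea under cup 3 | the dealer opened cup 2) = (1/3) / (2/3) = 1/2.

1/2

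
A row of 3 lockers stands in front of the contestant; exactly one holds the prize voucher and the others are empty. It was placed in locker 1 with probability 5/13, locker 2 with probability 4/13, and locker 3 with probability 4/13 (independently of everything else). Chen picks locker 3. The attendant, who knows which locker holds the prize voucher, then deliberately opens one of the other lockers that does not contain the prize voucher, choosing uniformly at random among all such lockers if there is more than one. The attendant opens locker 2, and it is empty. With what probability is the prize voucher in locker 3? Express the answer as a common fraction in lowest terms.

Condition on the true location of the prize voucher.
If it is in locker 1 (prior 5/13): the attendant has no choice, probability 1; weight (5/13)·1 = 5/13.
If it is in locker 2 (prior 4/13): the attendant opened locker 2, so this case is ruled out; weight (4/13)·0 = 0.
If it is in locker 3 (prior 4/13): the attendant has 2 equally likely choices, so probability 1/2; weight (4/13)·(1/2) = 2/13.
The weights sum to 7/13.
So P(the prize voucher in locker 3 | the attendant opened locker 2) = (2/13) / (7/13) = 2/7.

2/7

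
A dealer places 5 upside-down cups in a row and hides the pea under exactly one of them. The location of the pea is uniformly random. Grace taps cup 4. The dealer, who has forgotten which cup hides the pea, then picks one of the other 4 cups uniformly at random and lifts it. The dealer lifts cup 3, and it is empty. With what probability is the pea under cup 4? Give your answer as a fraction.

1/4

Because the dealer chose which cup to lift without knowing where the pea is, the choice is independent of the prize location. Learning that cup 3 does not hold the pea simply rules out that one location and leaves the remaining 4 cups still equally likely by symmetry.
So P(the pea under cup 4) = 1/4.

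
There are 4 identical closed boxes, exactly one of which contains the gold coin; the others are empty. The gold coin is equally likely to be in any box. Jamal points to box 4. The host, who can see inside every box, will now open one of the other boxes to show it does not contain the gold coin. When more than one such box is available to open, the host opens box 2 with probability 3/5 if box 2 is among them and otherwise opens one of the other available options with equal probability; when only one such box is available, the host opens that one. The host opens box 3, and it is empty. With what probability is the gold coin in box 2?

5/11

Consider each possible location of the gold coin in turn.
If it is in box 1 (prior 1/4): box 2 is available but not opened, probability 2/5; weight (1/4)·(2/5) = 1/10.
If it is in box 2 (prior 1/4): box 2 holds the prize so is unavailable; the host chooses uniformly among the 2 others, probability 1/2; weight (1/4)·(1/2) = 1/8.
If it is in box 3 (prior 1/4): the host opened box 3, so this case is ruled out; weight (1/4)·0 = 0.
If it is in box 4 (prior 1/4): box 2 is available but not opened; box 3 gets probability (1 − 3/5)/2 = 1/5; weight (1/4)·(1/5) = 1/20.
The weights sum to 11/40.
So P(the gold coin in box 2 | the host opened box 3) = (1/8) / (11/40) = 5/11.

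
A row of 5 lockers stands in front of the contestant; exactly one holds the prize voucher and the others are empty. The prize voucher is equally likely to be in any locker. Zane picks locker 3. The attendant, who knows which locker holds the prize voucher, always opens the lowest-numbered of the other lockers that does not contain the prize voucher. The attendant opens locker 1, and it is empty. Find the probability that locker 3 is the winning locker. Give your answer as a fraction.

1/4

Consider each possible location of the prize voucher in turn.
If it is in locker 1 (prior 1/5): the attendant opened locker 1, so this case is ruled out; weight (1/5)·0 = 0.
If it is in any of lockers 2, 3, 4, and 5 (prior 1/5 each): locker 1 is the lowest-numbered option available, probability 1; weight (1/5)·1 = 1/5 each.
The weights sum to 4/5.
So P(the prize voucher in locker 3 | the attendant opened locker 1) = (1/5) / (4/5) = 1/4.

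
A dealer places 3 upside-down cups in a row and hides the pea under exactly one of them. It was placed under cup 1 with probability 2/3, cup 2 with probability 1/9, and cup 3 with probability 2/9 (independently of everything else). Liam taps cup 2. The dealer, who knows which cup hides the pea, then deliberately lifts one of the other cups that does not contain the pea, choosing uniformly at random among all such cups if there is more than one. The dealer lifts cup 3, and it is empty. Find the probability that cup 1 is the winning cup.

Consider each possible location of the pea in turn.
If it is under cup 1 (prior 2/3): the dealer has no choice, probability 1; weight (2/3)·1 = 2/3.
If it is under cup 2 (prior 1/9): the dealer has 2 equally likely choices, so probability 1/2; weight (1/9)·(1/2) = 1/18.
If it is under cup 3 (prior 2/9): the dealer opened cup 3, so this case is ruled out; weight (2/9)·0 = 0.
The weights sum to 13/18.
So P(the pea under cup 1 | the dealer opened cup 3) = (2/3) / (13/18) = 12/13.

12/13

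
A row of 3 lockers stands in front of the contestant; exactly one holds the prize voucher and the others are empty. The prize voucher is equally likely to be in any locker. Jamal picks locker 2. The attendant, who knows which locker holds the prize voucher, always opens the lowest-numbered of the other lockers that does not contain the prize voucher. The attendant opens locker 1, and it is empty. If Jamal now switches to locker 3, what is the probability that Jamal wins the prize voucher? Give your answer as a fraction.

Consider each possible location of the prize voucher in turn.
If it is in locker 1 (prior 1/3): the attendant opened locker 1, so this case is ruled out; weight (1/3)·0 = 0.
If it is in either of lockers 2 and 3 (prior 1/3 each): locker 1 is the lowest-numbered option available, probability 1; weight (1/3)·1 = 1/3 each.
The weights sum to 2/3.
So P(the prize voucher in locker 3 | the attendant opened locker 1) = (1/3) / (2/3) = 1/2.

1/2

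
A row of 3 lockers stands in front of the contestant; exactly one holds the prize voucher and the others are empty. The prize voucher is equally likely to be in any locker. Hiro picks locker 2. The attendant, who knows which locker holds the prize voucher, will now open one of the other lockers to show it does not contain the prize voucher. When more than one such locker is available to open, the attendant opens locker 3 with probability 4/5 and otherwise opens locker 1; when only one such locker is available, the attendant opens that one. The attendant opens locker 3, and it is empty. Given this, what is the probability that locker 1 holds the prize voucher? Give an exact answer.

5/9

Condition on the true location of the prize voucher.
If it is in locker 1 (prior 1/3): only locker 3 is available, probability 1; weight (1/3)·1 = 1/3.
If it is in locker 2 (prior 1/3): locker 3 is available, opened with probability 4/5; weight (1/3)·(4/5) = 4/15.
If it is in locker 3 (prior 1/3): the attendant opened locker 3, so this case is ruled out; weight (1/3)·0 = 0.
The weights sum to 3/5.
So P(the prize voucher in locker 1 | the attendant opened locker 3) = (1/3) / (3/5) = 5/9.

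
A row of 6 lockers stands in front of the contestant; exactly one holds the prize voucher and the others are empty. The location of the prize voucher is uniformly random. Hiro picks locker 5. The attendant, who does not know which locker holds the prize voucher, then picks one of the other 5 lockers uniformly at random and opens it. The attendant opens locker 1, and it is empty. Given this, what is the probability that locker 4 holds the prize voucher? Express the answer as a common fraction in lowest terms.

Because the attendant chose which locker to open without knowing where the prize voucher is, the choice is independent of the prize location. Learning that locker 1 does not hold the prize voucher simply rules out that one location and leaves the remaining 5 lockers still equally likely by symmetry.
So P(the prize voucher in locker 4) = 1/5.

1/5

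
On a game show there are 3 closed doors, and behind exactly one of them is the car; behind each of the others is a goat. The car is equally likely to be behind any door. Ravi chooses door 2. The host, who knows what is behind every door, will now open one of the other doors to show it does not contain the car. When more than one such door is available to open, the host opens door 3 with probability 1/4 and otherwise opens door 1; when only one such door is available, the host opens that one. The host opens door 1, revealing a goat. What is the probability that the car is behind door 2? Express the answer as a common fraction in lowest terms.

3/7

Apply Bayes' rule, conditioning on where the car actually is.
If it is behind door 1 (prior 1/3): the host opened door 1, so this case is ruled out; weight (1/3)·0 = 0.
If it is behind door 2 (prior 1/3): door 3 is available but not opened, probability 3/4; weight (1/3)·(3/4) = 1/4.
If it is behind door 3 (prior 1/3): only door 1 is available, probability 1; weight (1/3)·1 = 1/3.
The weights sum to 7/12.
So P(the car behind door 2 | the host opened door 1) = (1/4) / (7/12) = 3/7.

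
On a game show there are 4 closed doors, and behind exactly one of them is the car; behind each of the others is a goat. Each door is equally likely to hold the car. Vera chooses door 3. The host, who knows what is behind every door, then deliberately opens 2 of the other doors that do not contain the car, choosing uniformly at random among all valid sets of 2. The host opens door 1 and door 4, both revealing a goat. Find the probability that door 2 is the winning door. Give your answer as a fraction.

3/4

Consider each possible location of the car in turn.
If it is behind either of doors 1 and 4 (prior 1/4 each): that door was opened and seen not to hold the prize — ruled out; weight (1/4)·0 = 0 each.
If it is behind door 2 (prior 1/4): the host has no choice, probability 1; weight (1/4)·1 = 1/4.
If it is behind door 3 (prior 1/4): the host has 3 equally likely choices, so probability 1/3; weight (1/4)·(1/3) = 1/12.
The weights sum to 1/3.
So P(the car behind door 2 | the host opened door 1 and door 4) = (1/4) / (1/3) = 3/4.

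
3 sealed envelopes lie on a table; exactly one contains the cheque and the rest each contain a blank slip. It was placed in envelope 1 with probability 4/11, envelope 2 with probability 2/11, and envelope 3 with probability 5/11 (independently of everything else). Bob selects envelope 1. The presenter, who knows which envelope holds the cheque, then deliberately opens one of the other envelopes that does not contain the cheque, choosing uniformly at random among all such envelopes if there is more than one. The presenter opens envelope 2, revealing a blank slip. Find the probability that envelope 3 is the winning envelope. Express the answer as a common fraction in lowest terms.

Apply Bayes' rule, conditioning on where the cheque actually is.
If it is in envelope 1 (prior 4/11): the presenter has 2 equally likely choices, so probability 1/2; weight (4/11)·(1/2) = 2/11.
If it is in envelope 2 (prior 2/11): the presenter opened envelope 2, so this case is ruled out; weight (2/11)·0 = 0.
If it is in envelope 3 (prior 5/11): the presenter has no choice, probability 1; weight (5/11)·1 = 5/11.
The weights sum to 7/11.
So P(the cheque in envelope 3 | the presenter opened envelope 2) = (5/11) / (7/11) = 5/7.

5/7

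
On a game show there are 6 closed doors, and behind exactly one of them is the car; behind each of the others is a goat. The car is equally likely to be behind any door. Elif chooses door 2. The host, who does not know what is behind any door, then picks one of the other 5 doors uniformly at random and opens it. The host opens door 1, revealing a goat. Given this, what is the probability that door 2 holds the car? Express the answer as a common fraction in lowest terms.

Because the host chose which door to open without knowing where the car is, the choice is independent of the prize location. Learning that door 1 does not hold the car simply rules out that one location and leaves the remaining 5 doors still equally likely by symmetry.
So P(the car behind door 2) = 1/5.

1/5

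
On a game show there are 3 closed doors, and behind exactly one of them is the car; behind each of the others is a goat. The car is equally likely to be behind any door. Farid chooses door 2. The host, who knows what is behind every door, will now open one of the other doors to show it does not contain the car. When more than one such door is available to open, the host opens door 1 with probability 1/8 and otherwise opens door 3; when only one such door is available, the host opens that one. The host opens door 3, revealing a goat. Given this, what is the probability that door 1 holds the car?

Apply Bayes' rule, conditioning on where the car actually is.
If it is behind door 1 (prior 1/3): only door 3 is available, probability 1; weight (1/3)·1 = 1/3.
If it is behind door 2 (prior 1/3): door 1 is available but not opened, probability 7/8; weight (1/3)·(7/8) = 7/24.
If it is behind door 3 (prior 1/3): the host opened door 3, so this case is ruled out; weight (1/3)·0 = 0.
The weights sum to 5/8.
So P(the car behind door 1 | the host opened door 3) = (1/3) / (5/8) = 8/15.

8/15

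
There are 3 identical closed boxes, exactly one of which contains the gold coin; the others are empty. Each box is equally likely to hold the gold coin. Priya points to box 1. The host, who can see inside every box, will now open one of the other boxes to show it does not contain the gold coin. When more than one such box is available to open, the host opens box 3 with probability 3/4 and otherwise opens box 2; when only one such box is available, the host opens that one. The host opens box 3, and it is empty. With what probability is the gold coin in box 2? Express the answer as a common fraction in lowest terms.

4/7

Apply Bayes' rule, conditioning on where the gold coin actually is.
If it is in box 1 (prior 1/3): box 3 is available, opened with probability 3/4; weight (1/3)·(3/4) = 1/4.
If it is in box 2 (prior 1/3): only box 3 is available, probability 1; weight (1/3)·1 = 1/3.
If it is in box 3 (prior 1/3): the host opened box 3, so this case is ruled out; weight (1/3)·0 = 0.
The weights sum to 7/12.
So P(the gold coin in box 2 | the host opened box 3) = (1/3) / (7/12) = 4/7.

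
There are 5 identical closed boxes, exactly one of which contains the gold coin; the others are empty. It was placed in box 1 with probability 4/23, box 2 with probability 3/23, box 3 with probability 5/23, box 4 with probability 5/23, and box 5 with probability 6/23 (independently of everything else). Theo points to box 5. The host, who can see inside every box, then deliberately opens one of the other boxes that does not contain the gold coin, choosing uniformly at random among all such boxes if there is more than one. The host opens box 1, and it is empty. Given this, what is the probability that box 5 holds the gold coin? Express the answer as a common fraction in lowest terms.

9/35

Condition on the true location of the gold coin.
If it is in box 1 (prior 4/23): the host opened box 1, so this case is ruled out; weight (4/23)·0 = 0.
If it is in box 2 (prior 3/23): the host has 3 equally likely choices, so probability 1/3; weight (3/23)·(1/3) = 1/23.
If it is in either of boxes 3 and 4 (prior 5/23 each): the host has 3 equally likely choices, so probability 1/3; weight (5/23)·(1/3) = 5/69 each.
If it is in box 5 (prior 6/23): the host has 4 equally likely choices, so probability 1/4; weight (6/23)·(1/4) = 3/46.
The weights sum to 35/138.
So P(the gold coin in box 5 | the host opened box 1) = (3/46) / (35/138) = 9/35.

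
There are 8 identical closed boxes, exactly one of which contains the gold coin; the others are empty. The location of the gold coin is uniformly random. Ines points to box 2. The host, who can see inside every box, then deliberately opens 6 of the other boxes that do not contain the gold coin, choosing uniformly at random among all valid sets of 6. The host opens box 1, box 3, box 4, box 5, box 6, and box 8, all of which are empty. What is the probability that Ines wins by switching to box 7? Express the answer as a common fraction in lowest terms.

7/8

Consider each possible location of the gold coin in turn.
If it is in any of boxes 1, 3, 4, 5, 6, and 8 (prior 1/8 each): that box was opened and seen not to hold the prize — ruled out; weight (1/8)·0 = 0 each.
If it is in box 2 (prior 1/8): the host has 7 equally likely choices, so probability 1/7; weight (1/8)·(1/7) = 1/56.
If it is in box 7 (prior 1/8): the host has no choice, probability 1; weight (1/8)·1 = 1/8.
The weights sum to 1/7.
So P(the gold coin in box 7 | the host opened box 1, box 3, box 4, box 5, box 6, and box 8) = (1/8) / (1/7) = 7/8.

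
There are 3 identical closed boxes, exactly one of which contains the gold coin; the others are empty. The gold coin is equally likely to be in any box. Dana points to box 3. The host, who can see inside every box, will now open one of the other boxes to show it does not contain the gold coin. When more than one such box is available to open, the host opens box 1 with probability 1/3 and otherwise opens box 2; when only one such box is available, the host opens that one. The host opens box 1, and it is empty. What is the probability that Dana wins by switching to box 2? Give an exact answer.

3/4

Condition on the true location of the gold coin.
If it is in box 1 (prior 1/3): the host opened box 1, so this case is ruled out; weight (1/3)·0 = 0.
If it is in box 2 (prior 1/3): only box 1 is available, probability 1; weight (1/3)·1 = 1/3.
If it is in box 3 (prior 1/3): box 1 is available, opened with probability 1/3; weight (1/3)·(1/3) = 1/9.
The weights sum to 4/9.
So P(the gold coin in box 2 | the host opened box 1) = (1/3) / (4/9) = 3/4.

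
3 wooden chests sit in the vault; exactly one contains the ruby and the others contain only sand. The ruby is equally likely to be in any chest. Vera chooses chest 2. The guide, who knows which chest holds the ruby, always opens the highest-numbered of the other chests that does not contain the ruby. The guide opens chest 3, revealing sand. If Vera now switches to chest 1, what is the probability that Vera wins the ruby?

Apply Bayes' rule, conditioning on where the ruby actually is.
If it is in either of chests 1 and 2 (prior 1/3 each): chest 3 is the highest-numbered option available, probability 1; weight (1/3)·1 = 1/3 each.
If it is in chest 3 (prior 1/3): the guide opened chest 3, so this case is ruled out; weight (1/3)·0 = 0.
The weights sum to 2/3.
So P(the ruby in chest 1 | the guide opened chest 3) = (1/3) / (2/3) = 1/2.

1/2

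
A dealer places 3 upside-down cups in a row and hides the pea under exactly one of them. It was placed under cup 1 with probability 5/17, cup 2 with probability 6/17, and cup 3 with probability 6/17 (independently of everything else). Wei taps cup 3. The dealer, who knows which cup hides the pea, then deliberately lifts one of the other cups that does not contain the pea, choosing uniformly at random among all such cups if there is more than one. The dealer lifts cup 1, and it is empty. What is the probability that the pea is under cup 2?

2/3

Condition on the true location of the pea.
If it is under cup 1 (prior 5/17): the dealer opened cup 1, so this case is ruled out; weight (5/17)·0 = 0.
If it is under cup 2 (prior 6/17): the dealer has no choice, probability 1; weight (6/17)·1 = 6/17.
If it is under cup 3 (prior 6/17): the dealer has 2 equally likely choices, so probability 1/2; weight (6/17)·(1/2) = 3/17.
The weights sum to 9/17.
So P(the pea under cup 2 | the dealer opened cup 1) = (6/17) / (9/17) = 2/3.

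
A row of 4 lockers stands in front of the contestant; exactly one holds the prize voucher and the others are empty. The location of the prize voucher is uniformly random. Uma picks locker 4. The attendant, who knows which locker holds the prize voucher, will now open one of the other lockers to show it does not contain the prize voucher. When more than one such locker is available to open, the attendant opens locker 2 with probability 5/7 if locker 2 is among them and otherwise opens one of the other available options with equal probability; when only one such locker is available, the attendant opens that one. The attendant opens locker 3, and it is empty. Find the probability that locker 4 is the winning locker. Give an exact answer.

2/13

Apply Bayes' rule, conditioning on where the prize voucher actually is.
If it is in locker 1 (prior 1/4): locker 2 is available but not opened, probability 2/7; weight (1/4)·(2/7) = 1/14.
If it is in locker 2 (prior 1/4): locker 2 holds the prize so is unavailable; the attendant chooses uniformly among the 2 others, probability 1/2; weight (1/4)·(1/2) = 1/8.
If it is in locker 3 (prior 1/4): the attendant opened locker 3, so this case is ruled out; weight (1/4)·0 = 0.
If it is in locker 4 (prior 1/4): locker 2 is available but not opened; locker 3 gets probability (1 − 5/7)/2 = 1/7; weight (1/4)·(1/7) = 1/28.
The weights sum to 13/56.
So P(the prize voucher in locker 4 | the attendant opened locker 3) = (1/28) / (13/56) = 2/13.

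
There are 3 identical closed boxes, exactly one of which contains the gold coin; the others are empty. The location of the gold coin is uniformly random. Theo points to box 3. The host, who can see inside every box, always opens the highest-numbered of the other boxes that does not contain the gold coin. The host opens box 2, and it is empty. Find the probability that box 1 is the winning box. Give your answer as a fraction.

Condition on the true location of the gold coin.
If it is in either of boxes 1 and 3 (prior 1/3 each): box 2 is the highest-numbered option available, probability 1; weight (1/3)·1 = 1/3 each.
If it is in box 2 (prior 1/3): the host opened box 2, so this case is ruled out; weight (1/3)·0 = 0.
The weights sum to 2/3.
So P(the gold coin in box 1 | the host opened box 2) = (1/3) / (2/3) = 1/2.

1/2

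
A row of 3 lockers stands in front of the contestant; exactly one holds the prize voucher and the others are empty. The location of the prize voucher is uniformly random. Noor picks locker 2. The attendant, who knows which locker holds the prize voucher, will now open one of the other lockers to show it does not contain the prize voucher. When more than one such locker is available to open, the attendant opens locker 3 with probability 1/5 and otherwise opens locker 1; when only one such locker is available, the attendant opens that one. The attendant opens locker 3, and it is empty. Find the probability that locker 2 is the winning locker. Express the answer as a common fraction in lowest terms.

Condition on the true location of the prize voucher.
If it is in locker 1 (prior 1/3): only locker 3 is available, probability 1; weight (1/3)·1 = 1/3.
If it is in locker 2 (prior 1/3): locker 3 is available, opened with probability 1/5; weight (1/3)·(1/5) = 1/15.
If it is in locker 3 (prior 1/3): the attendant opened locker 3, so this case is ruled out; weight (1/3)·0 = 0.
The weights sum to 2/5.
So P(the prize voucher in locker 2 | the attendant opened locker 3) = (1/15) / (2/5) = 1/6.

1/6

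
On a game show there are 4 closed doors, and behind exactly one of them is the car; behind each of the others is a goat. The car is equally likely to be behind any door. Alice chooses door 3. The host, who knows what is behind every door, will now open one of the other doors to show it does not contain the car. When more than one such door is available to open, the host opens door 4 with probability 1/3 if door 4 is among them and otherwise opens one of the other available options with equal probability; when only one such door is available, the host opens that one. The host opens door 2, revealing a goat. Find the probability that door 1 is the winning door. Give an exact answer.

Consider each possible location of the car in turn.
If it is behind door 1 (prior 1/4): door 4 is available but not opened, probability 2/3; weight (1/4)·(2/3) = 1/6.
If it is behind door 2 (prior 1/4): the host opened door 2, so this case is ruled out; weight (1/4)·0 = 0.
If it is behind door 3 (prior 1/4): door 4 is available but not opened; door 2 gets probability (1 − 1/3)/2 = 1/3; weight (1/4)·(1/3) = 1/12.
If it is behind door 4 (prior 1/4): door 4 holds the prize so is unavailable; the host chooses uniformly among the 2 others, probability 1/2; weight (1/4)·(1/2) = 1/8.
The weights sum to 3/8.
So P(the car behind door 1 | the host opened door 2) = (1/6) / (3/8) = 4/9.

4/9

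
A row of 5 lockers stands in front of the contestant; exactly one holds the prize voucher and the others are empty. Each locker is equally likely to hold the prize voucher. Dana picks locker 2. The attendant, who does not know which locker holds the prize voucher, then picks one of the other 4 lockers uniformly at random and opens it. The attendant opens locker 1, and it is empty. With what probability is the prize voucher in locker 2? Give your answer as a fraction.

1/4

Condition on the true location of the prize voucher.
If it is in locker 1 (prior 1/5): the attendant opened locker 1, so this case is ruled out; weight (1/5)·0 = 0.
If it is in any of lockers 2, 3, 4, and 5 (prior 1/5 each): the attendant picks locker 1 with probability 1/4 regardless, and it is not the prize; weight (1/5)·(1/4) = 1/20 each.
The weights sum to 1/5.
So P(the prize voucher in locker 2 | the attendant opened locker 1) = (1/20) / (1/5) = 1/4.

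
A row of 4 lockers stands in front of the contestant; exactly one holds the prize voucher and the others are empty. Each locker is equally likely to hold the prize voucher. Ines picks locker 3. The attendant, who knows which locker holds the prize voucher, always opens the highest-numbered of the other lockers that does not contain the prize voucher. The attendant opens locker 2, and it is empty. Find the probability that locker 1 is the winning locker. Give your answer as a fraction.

0

Apply Bayes' rule, conditioning on where the prize voucher actually is.
If it is in either of lockers 1 and 3 (prior 1/4 each): the attendant would have opened locker 4 instead, probability 0; weight (1/4)·0 = 0 each.
If it is in locker 2 (prior 1/4): the attendant opened locker 2, so this case is ruled out; weight (1/4)·0 = 0.
If it is in locker 4 (prior 1/4): locker 2 is the highest-numbered option available, probability 1; weight (1/4)·1 = 1/4.
The weights sum to 1/4.
So P(the prize voucher in locker 1 | the attendant opened locker 2) = 0 / (1/4) = 0.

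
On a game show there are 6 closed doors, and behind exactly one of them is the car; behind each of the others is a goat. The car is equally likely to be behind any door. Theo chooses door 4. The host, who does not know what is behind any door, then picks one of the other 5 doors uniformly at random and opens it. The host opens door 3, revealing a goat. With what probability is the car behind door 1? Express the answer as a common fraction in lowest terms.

Apply Bayes' rule, conditioning on where the car actually is.
If it is behind any of doors 1, 2, 4, 5, and 6 (prior 1/6 each): the host picks door 3 with probability 1/5 regardless, and it is not the prize; weight (1/6)·(1/5) = 1/30 each.
If it is behind door 3 (prior 1/6): the host opened door 3, so this case is ruled out; weight (1/6)·0 = 0.
The weights sum to 1/6.
So P(the car behind door 1 | the host opened door 3) = (1/30) / (1/6) = 1/5.

1/5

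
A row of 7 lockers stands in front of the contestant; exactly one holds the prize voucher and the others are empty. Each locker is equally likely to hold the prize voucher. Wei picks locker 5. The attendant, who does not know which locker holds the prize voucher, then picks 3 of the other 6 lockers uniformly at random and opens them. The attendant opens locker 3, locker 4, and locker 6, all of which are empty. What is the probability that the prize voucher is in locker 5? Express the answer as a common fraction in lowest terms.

1/4

Apply Bayes' rule, conditioning on where the prize voucher actually is.
If it is in any of lockers 1, 2, 5, and 7 (prior 1/7 each): the attendant picks exactly this set with probability 1/20 regardless, and none is the prize; weight (1/7)·(1/20) = 1/140 each.
If it is in any of lockers 3, 4, and 6 (prior 1/7 each): that locker was opened and seen not to hold the prize — ruled out; weight (1/7)·0 = 0 each.
The weights sum to 1/35.
So P(the prize voucher in locker 5 | the attendant opened locker 3, locker 4, and locker 6) = (1/140) / (1/35) = 1/4.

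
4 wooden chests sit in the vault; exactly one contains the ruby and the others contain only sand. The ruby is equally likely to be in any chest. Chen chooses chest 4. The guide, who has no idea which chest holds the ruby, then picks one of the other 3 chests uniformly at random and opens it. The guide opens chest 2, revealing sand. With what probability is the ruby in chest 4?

Consider each possible location of the ruby in turn.
If it is in any of chests 1, 3, and 4 (prior 1/4 each): the guide picks chest 2 with probability 1/3 regardless, and it is not the prize; weight (1/4)·(1/3) = 1/12 each.
If it is in chest 2 (prior 1/4): the guide opened chest 2, so this case is ruled out; weight (1/4)·0 = 0.
The weights sum to 1/4.
So P(the ruby in chest 4 | the guide opened chest 2) = (1/12) / (1/4) = 1/3.

1/3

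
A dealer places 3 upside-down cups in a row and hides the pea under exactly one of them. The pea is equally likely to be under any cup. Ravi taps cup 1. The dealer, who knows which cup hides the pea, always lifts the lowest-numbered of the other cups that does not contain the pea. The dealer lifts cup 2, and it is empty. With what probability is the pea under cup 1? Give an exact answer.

Condition on the true location of the pea.
If it is under either of cups 1 and 3 (prior 1/3 each): cup 2 is the lowest-numbered option available, probability 1; weight (1/3)·1 = 1/3 each.
If it is under cup 2 (prior 1/3): the dealer opened cup 2, so this case is ruled out; weight (1/3)·0 = 0.
The weights sum to 2/3.
So P(the pea under cup 1 | the dealer opened cup 2) = (1/3) / (2/3) = 1/2.

1/2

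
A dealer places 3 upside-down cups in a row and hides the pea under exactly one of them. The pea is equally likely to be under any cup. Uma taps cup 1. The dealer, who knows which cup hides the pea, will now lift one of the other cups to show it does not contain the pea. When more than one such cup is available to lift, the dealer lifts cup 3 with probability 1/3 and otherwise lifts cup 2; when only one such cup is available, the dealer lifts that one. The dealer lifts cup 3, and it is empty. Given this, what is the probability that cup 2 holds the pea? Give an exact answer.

Condition on the true location of the pea.
If it is under cup 1 (prior 1/3): cup 3 is available, opened with probability 1/3; weight (1/3)·(1/3) = 1/9.
If it is under cup 2 (prior 1/3): only cup 3 is available, probability 1; weight (1/3)·1 = 1/3.
If it is under cup 3 (prior 1/3): the dealer opened cup 3, so this case is ruled out; weight (1/3)·0 = 0.
The weights sum to 4/9.
So P(the pea under cup 2 | the dealer opened cup 3) = (1/3) / (4/9) = 3/4.

3/4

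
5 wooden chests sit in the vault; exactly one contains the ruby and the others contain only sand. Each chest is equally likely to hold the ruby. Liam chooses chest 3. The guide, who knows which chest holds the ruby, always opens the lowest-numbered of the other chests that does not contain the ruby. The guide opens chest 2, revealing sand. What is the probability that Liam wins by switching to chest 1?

1

Apply Bayes' rule, conditioning on where the ruby actually is.
If it is in chest 1 (prior 1/5): chest 2 is the lowest-numbered option available, probability 1; weight (1/5)·1 = 1/5.
If it is in chest 2 (prior 1/5): the guide opened chest 2, so this case is ruled out; weight (1/5)·0 = 0.
If it is in any of chests 3, 4, and 5 (prior 1/5 each): the guide would have opened chest 1 instead, probability 0; weight (1/5)·0 = 0 each.
The weights sum to 1/5.
So P(the ruby in chest 1 | the guide opened chest 2) = (1/5) / (1/5) = 1.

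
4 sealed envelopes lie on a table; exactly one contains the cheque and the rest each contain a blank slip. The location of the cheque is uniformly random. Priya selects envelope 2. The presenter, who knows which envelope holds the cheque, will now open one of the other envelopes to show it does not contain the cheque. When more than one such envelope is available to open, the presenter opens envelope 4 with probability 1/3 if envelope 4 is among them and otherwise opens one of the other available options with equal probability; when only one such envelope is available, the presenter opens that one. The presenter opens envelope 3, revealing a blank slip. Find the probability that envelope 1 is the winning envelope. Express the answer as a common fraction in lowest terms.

4/9

Consider each possible location of the cheque in turn.
If it is in envelope 1 (prior 1/4): envelope 4 is available but not opened, probability 2/3; weight (1/4)·(2/3) = 1/6.
If it is in envelope 2 (prior 1/4): envelope 4 is available but not opened; envelope 3 gets probability (1 − 1/3)/2 = 1/3; weight (1/4)·(1/3) = 1/12.
If it is in envelope 3 (prior 1/4): the presenter opened envelope 3, so this case is ruled out; weight (1/4)·0 = 0.
If it is in envelope 4 (prior 1/4): envelope 4 holds the prize so is unavailable; the presenter chooses uniformly among the 2 others, probability 1/2; weight (1/4)·(1/2) = 1/8.
The weights sum to 3/8.
So P(the cheque in envelope 1 | the presenter opened envelope 3) = (1/6) / (3/8) = 4/9.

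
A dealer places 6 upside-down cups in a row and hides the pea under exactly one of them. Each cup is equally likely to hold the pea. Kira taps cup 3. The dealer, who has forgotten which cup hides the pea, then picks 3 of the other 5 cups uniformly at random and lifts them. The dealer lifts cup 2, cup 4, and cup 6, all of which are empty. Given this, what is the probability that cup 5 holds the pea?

1/3

Because the dealer chose which cups to lift without knowing where the pea is, the choice is independent of the prize location. Learning that none of the 3 opened cups holds the pea simply rules out those 3 locations and leaves the remaining 3 cups still equally likely by symmetry.
So P(the pea under cup 5) = 1/3.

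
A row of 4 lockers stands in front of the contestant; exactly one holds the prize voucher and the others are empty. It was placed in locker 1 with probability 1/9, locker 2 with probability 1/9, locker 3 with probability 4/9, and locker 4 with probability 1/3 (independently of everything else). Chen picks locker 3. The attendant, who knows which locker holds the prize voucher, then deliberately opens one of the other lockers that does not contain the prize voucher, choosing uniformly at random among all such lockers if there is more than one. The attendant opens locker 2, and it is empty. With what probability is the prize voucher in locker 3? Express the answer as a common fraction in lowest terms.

Apply Bayes' rule, conditioning on where the prize voucher actually is.
If it is in locker 1 (prior 1/9): the attendant has 2 equally likely choices, so probability 1/2; weight (1/9)·(1/2) = 1/18.
If it is in locker 2 (prior 1/9): the attendant opened locker 2, so this case is ruled out; weight (1/9)·0 = 0.
If it is in locker 3 (prior 4/9): the attendant has 3 equally likely choices, so probability 1/3; weight (4/9)·(1/3) = 4/27.
If it is in locker 4 (prior 1/3): the attendant has 2 equally likely choices, so probability 1/2; weight (1/3)·(1/2) = 1/6.
The weights sum to 10/27.
So P(the prize voucher in locker 3 | the attendant opened locker 2) = (4/27) / (10/27) = 2/5.

2/5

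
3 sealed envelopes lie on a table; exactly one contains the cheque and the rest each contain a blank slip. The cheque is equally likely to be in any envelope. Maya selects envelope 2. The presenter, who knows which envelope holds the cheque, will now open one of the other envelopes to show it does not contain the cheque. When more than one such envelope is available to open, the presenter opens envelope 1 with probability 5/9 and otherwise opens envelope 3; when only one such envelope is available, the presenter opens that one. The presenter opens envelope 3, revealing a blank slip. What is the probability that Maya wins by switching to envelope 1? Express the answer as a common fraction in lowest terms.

Apply Bayes' rule, conditioning on where the cheque actually is.
If it is in envelope 1 (prior 1/3): only envelope 3 is available, probability 1; weight (1/3)·1 = 1/3.
If it is in envelope 2 (prior 1/3): envelope 1 is available but not opened, probability 4/9; weight (1/3)·(4/9) = 4/27.
If it is in envelope 3 (prior 1/3): the presenter opened envelope 3, so this case is ruled out; weight (1/3)·0 = 0.
The weights sum to 13/27.
So P(the cheque in envelope 1 | the presenter opened envelope 3) = (1/3) / (13/27) = 9/13.

9/13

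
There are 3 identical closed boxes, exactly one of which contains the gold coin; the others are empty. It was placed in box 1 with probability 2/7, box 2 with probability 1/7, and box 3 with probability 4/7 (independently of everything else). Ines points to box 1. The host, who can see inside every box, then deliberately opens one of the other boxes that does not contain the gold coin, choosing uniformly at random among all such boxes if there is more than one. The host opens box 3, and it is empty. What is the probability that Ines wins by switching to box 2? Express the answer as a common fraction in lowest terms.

1/2

Condition on the true location of the gold coin.
If it is in box 1 (prior 2/7): the host has 2 equally likely choices, so probability 1/2; weight (2/7)·(1/2) = 1/7.
If it is in box 2 (prior 1/7): the host has no choice, probability 1; weight (1/7)·1 = 1/7.
If it is in box 3 (prior 4/7): the host opened box 3, so this case is ruled out; weight (4/7)·0 = 0.
The weights sum to 2/7.
So P(the gold coin in box 2 | the host opened box 3) = (1/7) / (2/7) = 1/2.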